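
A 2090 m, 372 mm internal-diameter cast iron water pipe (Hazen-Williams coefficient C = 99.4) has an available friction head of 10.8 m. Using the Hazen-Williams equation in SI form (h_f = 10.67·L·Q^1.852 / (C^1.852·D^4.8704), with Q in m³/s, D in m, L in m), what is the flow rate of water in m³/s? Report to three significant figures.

Q ≈ 0.120 m³/s

Rearranging: Q = [h_f·C^1.852·D^4.8704 / (10.67·L)]^(1/1.852)
Q = [10.8·99.4^1.852·0.372^4.8704 / (10.67·2090)]^0.540 = 0.1197 m³/s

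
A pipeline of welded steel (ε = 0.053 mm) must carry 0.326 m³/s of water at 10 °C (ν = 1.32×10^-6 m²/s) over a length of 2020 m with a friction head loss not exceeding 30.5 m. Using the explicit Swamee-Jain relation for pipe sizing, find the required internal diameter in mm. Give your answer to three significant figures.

D ≈ 388 mm

Swamee-Jain (Type III): D = 0.66·[ε^1.25·(LQ²/(gh_f))^4.75 + ν·Q^9.4·(L/(gh_f))^5.2]^0.04
LQ²/(gh_f) = 0.7175; L/(gh_f) = 6.751
Term 1 = ε^1.25·(…)^4.75 = 9.34×10^-7; Term 2 = ν·Q^9.4·(…)^5.2 = 7.20×10^-7
D = 0.66·(9.34×10^-7 + 7.20×10^-7)^0.04 = 0.3875 m = 388 mm
Check: V = 2.76 m/s, Re = 8.11×10^5, f = 0.01424, h_f = 28.9 m ≈ 30.5 m ✓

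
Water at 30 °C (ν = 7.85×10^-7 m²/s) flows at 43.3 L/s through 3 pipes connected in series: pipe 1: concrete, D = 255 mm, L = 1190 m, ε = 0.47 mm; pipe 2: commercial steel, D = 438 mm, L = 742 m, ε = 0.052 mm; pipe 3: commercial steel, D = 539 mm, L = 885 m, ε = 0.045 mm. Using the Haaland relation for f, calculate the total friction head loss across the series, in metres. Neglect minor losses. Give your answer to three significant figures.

Pipe 1: V = 0.8478 m/s, Re = 2.75×10^5, ε/D = 0.00184, f = 0.02358, h_1 = f(L/D)V²/2g = 4.031 m
Pipe 2: V = 0.2874 m/s, Re = 1.60×10^5, ε/D = 1.19×10^-4, f = 0.01690, h_2 = f(L/D)V²/2g = 0.1205 m
Pipe 3: V = 0.1898 m/s, Re = 1.30×10^5, ε/D = 8.35×10^-5, f = 0.01731, h_3 = f(L/D)V²/2g = 0.05217 m
Series → Q common, losses add: H = Σh = 4.204 m

H ≈ 4.20 m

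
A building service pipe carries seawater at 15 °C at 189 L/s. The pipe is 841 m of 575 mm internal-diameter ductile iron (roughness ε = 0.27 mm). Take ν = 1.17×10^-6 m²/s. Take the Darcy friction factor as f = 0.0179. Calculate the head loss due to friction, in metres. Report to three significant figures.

h_f ≈ 0.707 m

V = 4Q/(πD²) = 4·0.189/(π·0.575²) = 0.7278 m/s
h_f = f(L/D)V²/(2g) = 0.01790·(841/0.575)·0.7278²/(2·9.81) = 0.7069 m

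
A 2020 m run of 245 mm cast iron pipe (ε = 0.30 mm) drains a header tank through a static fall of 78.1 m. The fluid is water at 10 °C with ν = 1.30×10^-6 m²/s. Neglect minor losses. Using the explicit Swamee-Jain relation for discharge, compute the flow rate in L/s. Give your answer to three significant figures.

Swamee-Jain (Type II): Q = -0.965·√(gD⁵h_f/L)·ln[ε/(3.7D) + √(3.17ν²L/(gD³h_f))]
√(gD⁵h_f/L) = √(9.81·0.245⁵·78.1/2020) = 0.01830
ε/(3.7D) = 3.31×10^-4; √(3.17ν²L/(gD³h_f)) = 3.10×10^-5
Q = -0.965·0.01830·ln(3.619×10^-4) = 0.1399 m³/s
Check: V = 2.97 m/s, Re = 5.59×10^5, f = 0.02122, h_f = 78.5 m ≈ 78.1 m ✓

Q ≈ 140 L/s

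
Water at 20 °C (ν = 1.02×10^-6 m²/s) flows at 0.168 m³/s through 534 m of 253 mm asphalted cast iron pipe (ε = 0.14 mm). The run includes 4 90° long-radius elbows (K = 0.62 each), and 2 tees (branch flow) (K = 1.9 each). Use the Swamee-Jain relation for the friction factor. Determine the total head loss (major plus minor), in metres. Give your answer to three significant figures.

H_L ≈ 24.9 m

V = 4Q/(πD²) = 3.342 m/s; V²/2g = 0.5692 m
Re = 8.29×10^5, ε/D = 5.53×10^-4 → f = 0.01775 (Swamee-Jain)
Major: h_f = f(L/D)·V²/2g = 0.01775·2111·0.5692 = 21.32 m
Minor: ΣK = 6.28; h_m = ΣK·V²/2g = 3.575 m
Total H_L = 21.32 + 3.575 = 24.90 m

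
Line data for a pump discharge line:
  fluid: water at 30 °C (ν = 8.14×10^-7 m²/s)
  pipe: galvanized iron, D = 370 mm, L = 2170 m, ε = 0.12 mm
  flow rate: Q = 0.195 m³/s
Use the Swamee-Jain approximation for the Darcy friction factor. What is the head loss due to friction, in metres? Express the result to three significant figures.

V = 4Q/(πD²) = 4·0.195/(π·0.370²) = 1.814 m/s
Re = VD/ν = 1.814·0.370/8.14×10^-7 = 8.24×10^5 → turbulent
ε/D = 0.12/370 = 3.24×10^-4
Swamee-Jain: f = 0.01611
h_f = f(L/D)V²/(2g) = 0.01611·(2170/0.370)·1.814²/(2·9.81) = 15.83 m

h_f ≈ 15.8 m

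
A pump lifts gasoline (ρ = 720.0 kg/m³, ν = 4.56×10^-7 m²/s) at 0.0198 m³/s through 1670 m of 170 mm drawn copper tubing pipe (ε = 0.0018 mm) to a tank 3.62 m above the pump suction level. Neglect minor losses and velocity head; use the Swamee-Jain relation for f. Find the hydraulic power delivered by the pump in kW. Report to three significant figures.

P_hyd ≈ 1.27 kW

V = 4Q/(πD²) = 0.8723 m/s; Re = 3.25×10^5; ε/D = 1.06×10^-5; f = 0.01429
h_f = f(L/D)V²/2g = 5.444 m
Total head H = z + h_f = 3.62 + 5.444 = 9.064 m
P_hyd = ρgQH = 720.0·9.81·0.0198·9.064 = 1.268 kW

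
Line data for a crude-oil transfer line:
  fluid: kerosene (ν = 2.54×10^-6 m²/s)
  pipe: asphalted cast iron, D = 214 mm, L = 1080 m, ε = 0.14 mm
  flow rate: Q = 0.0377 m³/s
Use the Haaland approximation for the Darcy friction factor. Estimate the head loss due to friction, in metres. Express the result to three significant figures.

h_f ≈ 5.93 m

V = 4Q/(πD²) = 4·0.0377/(π·0.214²) = 1.048 m/s
Re = VD/ν = 1.048·0.214/2.54×10^-6 = 8.83×10^4 → turbulent
ε/D = 0.14/214 = 6.54×10^-4
Haaland: f = 0.02099
h_f = f(L/D)V²/(2g) = 0.02099·(1080/0.214)·1.048²/(2·9.81) = 5.933 m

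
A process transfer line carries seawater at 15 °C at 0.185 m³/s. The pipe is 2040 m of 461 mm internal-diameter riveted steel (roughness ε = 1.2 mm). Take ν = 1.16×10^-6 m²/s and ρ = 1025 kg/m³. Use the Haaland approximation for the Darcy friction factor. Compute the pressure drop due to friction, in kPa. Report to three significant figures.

Δp ≈ 71.1 kPa

V = 4Q/(πD²) = 4·0.185/(π·0.461²) = 1.108 m/s
Re = VD/ν = 1.108·0.461/1.16×10^-6 = 4.40×10^5 → turbulent
ε/D = 1.2/461 = 0.00260
Haaland: f = 0.02551
h_f = f(L/D)V²/(2g) = 0.02551·(2040/0.461)·1.108²/(2·9.81) = 7.067 m
Δp = ρg·h_f = 1025·9.81·7.067 = 71.06 kPa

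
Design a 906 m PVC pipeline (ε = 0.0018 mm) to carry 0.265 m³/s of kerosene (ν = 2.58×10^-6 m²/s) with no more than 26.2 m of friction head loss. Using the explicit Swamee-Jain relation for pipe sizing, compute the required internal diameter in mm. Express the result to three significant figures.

Swamee-Jain (Type III): D = 0.66·[ε^1.25·(LQ²/(gh_f))^4.75 + ν·Q^9.4·(L/(gh_f))^5.2]^0.04
LQ²/(gh_f) = 0.2475; L/(gh_f) = 3.525
Term 1 = ε^1.25·(…)^4.75 = 8.69×10^-11; Term 2 = ν·Q^9.4·(…)^5.2 = 6.84×10^-9
D = 0.66·(8.69×10^-11 + 6.84×10^-9)^0.04 = 0.3113 m = 311 mm
Check: V = 3.48 m/s, Re = 4.20×10^5, f = 0.01359, h_f = 24.4 m ≈ 26.2 m ✓

D ≈ 311 mm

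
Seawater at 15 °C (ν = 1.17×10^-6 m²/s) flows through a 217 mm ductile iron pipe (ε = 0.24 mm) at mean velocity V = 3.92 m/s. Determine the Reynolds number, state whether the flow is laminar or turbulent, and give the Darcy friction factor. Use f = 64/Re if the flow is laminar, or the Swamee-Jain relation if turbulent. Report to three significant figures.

Re ≈ 7.27×10^5; turbulent; f ≈ 0.0206

Re = VD/ν = 3.920·0.217/1.17×10^-6 = 7.27×10^5
Re > 4000 → turbulent; ε/D = 0.00111
Swamee-Jain: f = 0.02062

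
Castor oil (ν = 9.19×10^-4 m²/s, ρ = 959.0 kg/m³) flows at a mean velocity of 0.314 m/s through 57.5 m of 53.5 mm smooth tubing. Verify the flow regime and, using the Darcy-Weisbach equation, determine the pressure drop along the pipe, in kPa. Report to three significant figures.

Δp ≈ 178 kPa

Re = VD/ν = 0.314·0.05350/9.19×10^-4 = 18.3 → laminar (Re < 2300)
f = 64/Re = 3.501
h_f = f(L/D)V²/(2g) = 3.501·(57.5/0.05350)·0.314²/(2·9.81) = 18.91 m
Δp = ρg·h_f = 959.0·9.81·18.91 = 177.9 kPa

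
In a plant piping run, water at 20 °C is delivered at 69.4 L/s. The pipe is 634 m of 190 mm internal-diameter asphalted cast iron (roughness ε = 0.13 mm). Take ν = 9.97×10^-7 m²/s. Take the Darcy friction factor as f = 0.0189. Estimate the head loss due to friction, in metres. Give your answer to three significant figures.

V = 4Q/(πD²) = 4·0.0694/(π·0.190²) = 2.448 m/s
h_f = f(L/D)V²/(2g) = 0.01890·(634/0.190)·2.448²/(2·9.81) = 19.26 m

h_f ≈ 19.3 m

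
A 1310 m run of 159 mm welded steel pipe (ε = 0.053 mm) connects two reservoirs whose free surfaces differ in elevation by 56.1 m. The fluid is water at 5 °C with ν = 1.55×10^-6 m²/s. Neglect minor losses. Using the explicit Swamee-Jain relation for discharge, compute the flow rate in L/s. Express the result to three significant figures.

Swamee-Jain (Type II): Q = -0.965·√(gD⁵h_f/L)·ln[ε/(3.7D) + √(3.17ν²L/(gD³h_f))]
√(gD⁵h_f/L) = √(9.81·0.159⁵·56.1/1310) = 0.006534
ε/(3.7D) = 9.01×10^-5; √(3.17ν²L/(gD³h_f)) = 6.72×10^-5
Q = -0.965·0.006534·ln(1.572×10^-4) = 0.05522 m³/s
Check: V = 2.78 m/s, Re = 2.85×10^5, f = 0.01737, h_f = 56.4 m ≈ 56.1 m ✓

Q ≈ 55.2 L/s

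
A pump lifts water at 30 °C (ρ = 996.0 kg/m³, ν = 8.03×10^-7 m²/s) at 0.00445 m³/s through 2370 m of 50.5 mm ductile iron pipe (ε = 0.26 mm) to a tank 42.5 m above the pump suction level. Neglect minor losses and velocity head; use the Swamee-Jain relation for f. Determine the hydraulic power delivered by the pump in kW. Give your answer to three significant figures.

V = 4Q/(πD²) = 2.222 m/s; Re = 1.40×10^5; ε/D = 0.00515; f = 0.03152
h_f = f(L/D)V²/2g = 372.1 m
Total head H = z + h_f = 42.5 + 372.1 = 414.6 m
P_hyd = ρgQH = 996.0·9.81·0.00445·414.6 = 18.03 kW

P_hyd ≈ 18.0 kW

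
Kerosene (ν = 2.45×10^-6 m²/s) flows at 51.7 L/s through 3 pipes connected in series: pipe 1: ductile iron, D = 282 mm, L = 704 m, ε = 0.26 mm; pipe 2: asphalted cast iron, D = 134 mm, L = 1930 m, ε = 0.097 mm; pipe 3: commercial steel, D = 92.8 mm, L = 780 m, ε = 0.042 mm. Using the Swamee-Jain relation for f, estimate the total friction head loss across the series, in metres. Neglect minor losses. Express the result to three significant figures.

Pipe 1: V = 0.8278 m/s, Re = 9.53×10^4, ε/D = 9.22×10^-4, f = 0.02217, h_1 = f(L/D)V²/2g = 1.933 m
Pipe 2: V = 3.666 m/s, Re = 2.01×10^5, ε/D = 7.24×10^-4, f = 0.02002, h_2 = f(L/D)V²/2g = 197.5 m
Pipe 3: V = 7.644 m/s, Re = 2.90×10^5, ε/D = 4.53×10^-4, f = 0.01810, h_3 = f(L/D)V²/2g = 453.0 m
Series → Q common, losses add: H = Σh = 652.5 m

H ≈ 652 m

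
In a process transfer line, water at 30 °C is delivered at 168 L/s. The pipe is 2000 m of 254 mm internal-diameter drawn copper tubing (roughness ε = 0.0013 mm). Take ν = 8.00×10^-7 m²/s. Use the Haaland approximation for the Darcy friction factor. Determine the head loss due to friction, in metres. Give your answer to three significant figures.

V = 4Q/(πD²) = 4·0.168/(π·0.254²) = 3.316 m/s
Re = VD/ν = 3.316·0.254/8.00×10^-7 = 1.05×10^6 → turbulent
ε/D = 0.0013/254 = 5.12×10^-6
Haaland: f = 0.01158
h_f = f(L/D)V²/(2g) = 0.01158·(2000/0.254)·3.316²/(2·9.81) = 51.08 m

h_f ≈ 51.1 m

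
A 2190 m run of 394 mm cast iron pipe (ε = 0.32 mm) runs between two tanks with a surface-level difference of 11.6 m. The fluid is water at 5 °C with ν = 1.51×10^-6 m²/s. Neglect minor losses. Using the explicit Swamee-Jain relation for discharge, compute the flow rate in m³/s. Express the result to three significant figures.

Q ≈ 0.176 m³/s

Swamee-Jain (Type II): Q = -0.965·√(gD⁵h_f/L)·ln[ε/(3.7D) + √(3.17ν²L/(gD³h_f))]
√(gD⁵h_f/L) = √(9.81·0.394⁵·11.6/2190) = 0.02221
ε/(3.7D) = 2.20×10^-4; √(3.17ν²L/(gD³h_f)) = 4.77×10^-5
Q = -0.965·0.02221·ln(2.672×10^-4) = 0.1764 m³/s
Check: V = 1.45 m/s, Re = 3.77×10^5, f = 0.01971, h_f = 11.7 m ≈ 11.6 m ✓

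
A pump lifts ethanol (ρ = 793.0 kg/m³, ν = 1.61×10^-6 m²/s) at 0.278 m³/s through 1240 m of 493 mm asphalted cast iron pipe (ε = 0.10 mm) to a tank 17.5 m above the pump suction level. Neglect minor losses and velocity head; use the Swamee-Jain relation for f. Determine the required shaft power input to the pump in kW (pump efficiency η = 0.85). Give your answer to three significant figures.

V = 4Q/(πD²) = 1.456 m/s; Re = 4.46×10^5; ε/D = 2.03×10^-4; f = 0.01570
h_f = f(L/D)V²/2g = 4.267 m
Total head H = z + h_f = 17.5 + 4.267 = 21.77 m
P_hyd = ρgQH = 793.0·9.81·0.278·21.77 = 47.08 kW
P_shaft = P_hyd/η = 47.08/0.85 = 55.38 kW

P_shaft ≈ 55.4 kW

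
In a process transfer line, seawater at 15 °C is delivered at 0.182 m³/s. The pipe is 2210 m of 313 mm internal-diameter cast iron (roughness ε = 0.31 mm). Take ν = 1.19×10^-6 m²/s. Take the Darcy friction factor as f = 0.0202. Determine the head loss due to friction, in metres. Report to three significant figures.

h_f ≈ 40.7 m

V = 4Q/(πD²) = 4·0.182/(π·0.313²) = 2.365 m/s
h_f = f(L/D)V²/(2g) = 0.02020·(2210/0.313)·2.365²/(2·9.81) = 40.67 m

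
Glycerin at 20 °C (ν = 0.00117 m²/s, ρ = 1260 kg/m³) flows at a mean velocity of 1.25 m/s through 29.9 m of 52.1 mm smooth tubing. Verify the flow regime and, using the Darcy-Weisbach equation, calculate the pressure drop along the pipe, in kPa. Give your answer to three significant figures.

Re = VD/ν = 1.25·0.05210/0.00117 = 55.7 → laminar (Re < 2300)
f = 64/Re = 1.150
h_f = f(L/D)V²/(2g) = 1.150·(29.9/0.05210)·1.25²/(2·9.81) = 52.55 m
Δp = ρg·h_f = 1260·9.81·52.55 = 649.5 kPa

Δp ≈ 650 kPa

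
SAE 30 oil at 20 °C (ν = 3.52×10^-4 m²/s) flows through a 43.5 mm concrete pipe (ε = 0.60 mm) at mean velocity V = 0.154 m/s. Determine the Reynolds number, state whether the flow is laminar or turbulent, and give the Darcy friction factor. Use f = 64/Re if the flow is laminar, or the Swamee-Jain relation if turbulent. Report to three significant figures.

Re = VD/ν = 0.1540·0.0435/3.52×10^-4 = 19.0
Re < 2300 → laminar → f = 64/Re = 3.363

Re ≈ 19.0; laminar; f = 64/Re ≈ 3.36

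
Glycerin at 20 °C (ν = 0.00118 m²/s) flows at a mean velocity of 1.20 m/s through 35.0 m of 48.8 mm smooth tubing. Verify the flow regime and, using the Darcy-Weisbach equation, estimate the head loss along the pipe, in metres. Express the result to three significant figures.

Re = VD/ν = 1.20·0.04880/0.00118 = 49.6 → laminar (Re < 2300)
f = 64/Re = 1.290
h_f = f(L/D)V²/(2g) = 1.290·(35.0/0.04880)·1.20²/(2·9.81) = 67.88 m

h_f ≈ 67.9 m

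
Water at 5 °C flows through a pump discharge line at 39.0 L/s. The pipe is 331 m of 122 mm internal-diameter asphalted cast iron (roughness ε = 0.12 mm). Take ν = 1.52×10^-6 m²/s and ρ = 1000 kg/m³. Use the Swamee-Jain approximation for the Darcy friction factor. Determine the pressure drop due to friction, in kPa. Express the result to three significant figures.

Δp ≈ 314 kPa

V = 4Q/(πD²) = 4·0.0390/(π·0.122²) = 3.336 m/s
Re = VD/ν = 3.336·0.122/1.52×10^-6 = 2.68×10^5 → turbulent
ε/D = 0.12/122 = 9.84×10^-4
Swamee-Jain: f = 0.02079
h_f = f(L/D)V²/(2g) = 0.02079·(331/0.122)·3.336²/(2·9.81) = 32.00 m
Δp = ρg·h_f = 1000·9.81·32.00 = 313.9 kPa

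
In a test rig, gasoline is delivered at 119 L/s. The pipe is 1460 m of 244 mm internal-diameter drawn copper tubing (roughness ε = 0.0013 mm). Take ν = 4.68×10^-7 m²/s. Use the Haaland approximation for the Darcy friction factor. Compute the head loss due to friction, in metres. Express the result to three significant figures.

h_f ≈ 22.1 m

V = 4Q/(πD²) = 4·0.119/(π·0.244²) = 2.545 m/s
Re = VD/ν = 2.545·0.244/4.68×10^-7 = 1.33×10^6 → turbulent
ε/D = 0.0013/244 = 5.33×10^-6
Haaland: f = 0.01117
h_f = f(L/D)V²/(2g) = 0.01117·(1460/0.244)·2.545²/(2·9.81) = 22.06 m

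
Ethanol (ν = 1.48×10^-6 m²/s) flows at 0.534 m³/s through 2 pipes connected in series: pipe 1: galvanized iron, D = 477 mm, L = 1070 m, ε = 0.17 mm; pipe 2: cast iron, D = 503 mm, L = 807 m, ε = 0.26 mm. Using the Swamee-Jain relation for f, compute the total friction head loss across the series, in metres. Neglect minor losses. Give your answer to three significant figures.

Pipe 1: V = 2.988 m/s, Re = 9.63×10^5, ε/D = 3.56×10^-4, f = 0.01626, h_1 = f(L/D)V²/2g = 16.60 m
Pipe 2: V = 2.687 m/s, Re = 9.13×10^5, ε/D = 5.17×10^-4, f = 0.01746, h_2 = f(L/D)V²/2g = 10.31 m
Series → Q common, losses add: H = Σh = 26.91 m

H ≈ 26.9 m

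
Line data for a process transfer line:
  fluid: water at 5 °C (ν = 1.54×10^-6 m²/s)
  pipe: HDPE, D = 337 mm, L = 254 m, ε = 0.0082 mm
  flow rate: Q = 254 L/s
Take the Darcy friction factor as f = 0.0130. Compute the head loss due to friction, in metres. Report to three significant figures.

V = 4Q/(πD²) = 4·0.254/(π·0.337²) = 2.848 m/s
h_f = f(L/D)V²/(2g) = 0.01300·(254/0.337)·2.848²/(2·9.81) = 4.050 m

h_f ≈ 4.05 m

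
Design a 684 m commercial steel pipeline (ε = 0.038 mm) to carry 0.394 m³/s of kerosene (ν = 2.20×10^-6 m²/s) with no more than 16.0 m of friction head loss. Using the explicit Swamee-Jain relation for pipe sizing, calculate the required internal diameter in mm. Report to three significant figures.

D ≈ 383 mm

Swamee-Jain (Type III): D = 0.66·[ε^1.25·(LQ²/(gh_f))^4.75 + ν·Q^9.4·(L/(gh_f))^5.2]^0.04
LQ²/(gh_f) = 0.6765; L/(gh_f) = 4.358
Term 1 = ε^1.25·(…)^4.75 = 4.66×10^-7; Term 2 = ν·Q^9.4·(…)^5.2 = 7.32×10^-7
D = 0.66·(4.66×10^-7 + 7.32×10^-7)^0.04 = 0.3825 m = 383 mm
Check: V = 3.43 m/s, Re = 5.96×10^5, f = 0.01418, h_f = 15.2 m ≈ 16.0 m ✓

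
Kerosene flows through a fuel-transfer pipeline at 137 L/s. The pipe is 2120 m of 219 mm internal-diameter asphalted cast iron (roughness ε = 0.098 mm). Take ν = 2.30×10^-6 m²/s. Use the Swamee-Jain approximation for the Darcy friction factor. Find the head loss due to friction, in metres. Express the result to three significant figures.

V = 4Q/(πD²) = 4·0.137/(π·0.219²) = 3.637 m/s
Re = VD/ν = 3.637·0.219/2.30×10^-6 = 3.46×10^5 → turbulent
ε/D = 0.098/219 = 4.47×10^-4
Swamee-Jain: f = 0.01783
h_f = f(L/D)V²/(2g) = 0.01783·(2120/0.219)·3.637²/(2·9.81) = 116.4 m

h_f ≈ 116 m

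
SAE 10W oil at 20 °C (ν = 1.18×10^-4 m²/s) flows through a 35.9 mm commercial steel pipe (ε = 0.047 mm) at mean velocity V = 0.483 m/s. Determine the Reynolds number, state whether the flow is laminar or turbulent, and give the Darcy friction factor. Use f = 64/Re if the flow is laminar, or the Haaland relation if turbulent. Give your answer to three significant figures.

Re = VD/ν = 0.4830·0.0359/1.18×10^-4 = 147
Re < 2300 → laminar → f = 64/Re = 0.4355

Re ≈ 147; laminar; f = 64/Re ≈ 0.436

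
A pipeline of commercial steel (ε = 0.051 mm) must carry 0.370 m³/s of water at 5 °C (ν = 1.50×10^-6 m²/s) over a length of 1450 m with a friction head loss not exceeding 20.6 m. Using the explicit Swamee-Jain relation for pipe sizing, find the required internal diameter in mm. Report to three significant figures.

Swamee-Jain (Type III): D = 0.66·[ε^1.25·(LQ²/(gh_f))^4.75 + ν·Q^9.4·(L/(gh_f))^5.2]^0.04
LQ²/(gh_f) = 0.9823; L/(gh_f) = 7.175
Term 1 = ε^1.25·(…)^4.75 = 3.96×10^-6; Term 2 = ν·Q^9.4·(…)^5.2 = 3.69×10^-6
D = 0.66·(3.96×10^-6 + 3.69×10^-6)^0.04 = 0.4120 m = 412 mm
Check: V = 2.78 m/s, Re = 7.62×10^5, f = 0.01415, h_f = 19.6 m ≈ 20.6 m ✓

D ≈ 412 mm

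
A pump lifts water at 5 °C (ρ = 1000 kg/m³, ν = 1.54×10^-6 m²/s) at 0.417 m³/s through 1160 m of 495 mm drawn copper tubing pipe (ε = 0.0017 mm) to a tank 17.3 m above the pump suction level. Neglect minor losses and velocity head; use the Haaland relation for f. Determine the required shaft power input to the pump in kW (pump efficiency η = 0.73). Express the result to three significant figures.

V = 4Q/(πD²) = 2.167 m/s; Re = 6.96×10^5; ε/D = 3.43×10^-6; f = 0.01237
h_f = f(L/D)V²/2g = 6.937 m
Total head H = z + h_f = 17.3 + 6.937 = 24.24 m
P_hyd = ρgQH = 1000·9.81·0.417·24.24 = 99.15 kW
P_shaft = P_hyd/η = 99.15/0.73 = 135.8 kW

P_shaft ≈ 136 kW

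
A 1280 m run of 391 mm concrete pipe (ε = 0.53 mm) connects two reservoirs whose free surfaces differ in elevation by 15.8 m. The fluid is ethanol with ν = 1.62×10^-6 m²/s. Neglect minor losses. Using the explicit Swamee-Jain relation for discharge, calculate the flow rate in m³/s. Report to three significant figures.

Q ≈ 0.251 m³/s

Swamee-Jain (Type II): Q = -0.965·√(gD⁵h_f/L)·ln[ε/(3.7D) + √(3.17ν²L/(gD³h_f))]
√(gD⁵h_f/L) = √(9.81·0.391⁵·15.8/1280) = 0.03327
ε/(3.7D) = 3.66×10^-4; √(3.17ν²L/(gD³h_f)) = 3.39×10^-5
Q = -0.965·0.03327·ln(4.003×10^-4) = 0.2511 m³/s
Check: V = 2.09 m/s, Re = 5.05×10^5, f = 0.02177, h_f = 15.9 m ≈ 15.8 m ✓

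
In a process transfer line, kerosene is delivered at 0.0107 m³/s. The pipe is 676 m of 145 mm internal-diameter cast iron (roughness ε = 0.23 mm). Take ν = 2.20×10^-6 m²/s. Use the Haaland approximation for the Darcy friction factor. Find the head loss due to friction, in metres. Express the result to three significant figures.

h_f ≈ 2.57 m

V = 4Q/(πD²) = 4·0.0107/(π·0.145²) = 0.6480 m/s
Re = VD/ν = 0.6480·0.145/2.20×10^-6 = 4.27×10^4 → turbulent
ε/D = 0.23/145 = 0.00159
Haaland: f = 0.02573
h_f = f(L/D)V²/(2g) = 0.02573·(676/0.145)·0.6480²/(2·9.81) = 2.568 m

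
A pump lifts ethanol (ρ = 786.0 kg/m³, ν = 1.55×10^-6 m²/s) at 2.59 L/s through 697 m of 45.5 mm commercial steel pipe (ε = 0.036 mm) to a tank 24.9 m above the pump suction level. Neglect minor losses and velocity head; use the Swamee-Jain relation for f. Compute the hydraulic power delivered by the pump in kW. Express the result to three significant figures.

V = 4Q/(πD²) = 1.593 m/s; Re = 4.68×10^4; ε/D = 7.91×10^-4; f = 0.02379
h_f = f(L/D)V²/2g = 47.14 m
Total head H = z + h_f = 24.9 + 47.14 = 72.04 m
P_hyd = ρgQH = 786.0·9.81·0.00259·72.04 = 1.439 kW

P_hyd ≈ 1.44 kW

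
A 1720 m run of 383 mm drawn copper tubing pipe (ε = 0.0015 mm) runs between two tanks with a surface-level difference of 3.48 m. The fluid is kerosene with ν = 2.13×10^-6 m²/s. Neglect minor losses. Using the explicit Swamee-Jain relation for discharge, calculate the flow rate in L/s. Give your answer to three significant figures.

Q ≈ 112 L/s

Swamee-Jain (Type II): Q = -0.965·√(gD⁵h_f/L)·ln[ε/(3.7D) + √(3.17ν²L/(gD³h_f))]
√(gD⁵h_f/L) = √(9.81·0.383⁵·3.48/1720) = 0.01279
ε/(3.7D) = 1.06×10^-6; √(3.17ν²L/(gD³h_f)) = 1.14×10^-4
Q = -0.965·0.01279·ln(1.146×10^-4) = 0.1120 m³/s
Check: V = 0.972 m/s, Re = 1.75×10^5, f = 0.01598, h_f = 3.46 m ≈ 3.48 m ✓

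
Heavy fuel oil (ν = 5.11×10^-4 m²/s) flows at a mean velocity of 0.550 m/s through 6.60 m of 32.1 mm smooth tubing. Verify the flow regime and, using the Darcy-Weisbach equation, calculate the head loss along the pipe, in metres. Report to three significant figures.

h_f ≈ 5.87 m

Re = VD/ν = 0.550·0.03210/5.11×10^-4 = 34.5 → laminar (Re < 2300)
f = 64/Re = 1.852
h_f = f(L/D)V²/(2g) = 1.852·(6.60/0.03210)·0.550²/(2·9.81) = 5.872 m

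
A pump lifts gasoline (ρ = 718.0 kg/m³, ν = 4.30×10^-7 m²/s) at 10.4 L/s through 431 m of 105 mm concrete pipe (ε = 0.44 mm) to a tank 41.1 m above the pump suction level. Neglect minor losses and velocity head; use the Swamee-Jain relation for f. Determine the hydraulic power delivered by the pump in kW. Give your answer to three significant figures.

V = 4Q/(πD²) = 1.201 m/s; Re = 2.93×10^5; ε/D = 0.00419; f = 0.02932
h_f = f(L/D)V²/2g = 8.847 m
Total head H = z + h_f = 41.1 + 8.847 = 49.95 m
P_hyd = ρgQH = 718.0·9.81·0.0104·49.95 = 3.659 kW

P_hyd ≈ 3.66 kW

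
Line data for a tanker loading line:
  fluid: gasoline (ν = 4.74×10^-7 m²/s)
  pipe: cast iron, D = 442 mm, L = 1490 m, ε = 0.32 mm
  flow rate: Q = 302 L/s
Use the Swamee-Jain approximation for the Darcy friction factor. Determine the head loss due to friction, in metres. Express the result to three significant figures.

h_f ≈ 12.3 m

V = 4Q/(πD²) = 4·0.302/(π·0.442²) = 1.968 m/s
Re = VD/ν = 1.968·0.442/4.74×10^-7 = 1.84×10^6 → turbulent
ε/D = 0.32/442 = 7.24×10^-4
Swamee-Jain: f = 0.01846
h_f = f(L/D)V²/(2g) = 0.01846·(1490/0.442)·1.968²/(2·9.81) = 12.29 m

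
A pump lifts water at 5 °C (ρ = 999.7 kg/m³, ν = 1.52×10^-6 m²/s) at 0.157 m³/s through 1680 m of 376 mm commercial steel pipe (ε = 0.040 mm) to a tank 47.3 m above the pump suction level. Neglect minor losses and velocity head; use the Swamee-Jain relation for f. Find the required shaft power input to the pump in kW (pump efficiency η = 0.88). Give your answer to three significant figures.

P_shaft ≈ 94.9 kW

V = 4Q/(πD²) = 1.414 m/s; Re = 3.50×10^5; ε/D = 1.06×10^-4; f = 0.01518
h_f = f(L/D)V²/2g = 6.913 m
Total head H = z + h_f = 47.3 + 6.913 = 54.21 m
P_hyd = ρgQH = 999.7·9.81·0.157·54.21 = 83.47 kW
P_shaft = P_hyd/η = 83.47/0.88 = 94.86 kW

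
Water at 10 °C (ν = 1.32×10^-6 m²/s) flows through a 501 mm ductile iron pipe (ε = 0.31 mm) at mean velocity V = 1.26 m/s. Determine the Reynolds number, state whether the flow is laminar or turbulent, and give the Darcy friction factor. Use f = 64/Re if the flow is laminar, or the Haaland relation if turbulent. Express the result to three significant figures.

Re = VD/ν = 1.260·0.501/1.32×10^-6 = 4.78×10^5
Re > 4000 → turbulent; ε/D = 6.19×10^-4
Haaland: f = 0.01832

Re ≈ 4.78×10^5; turbulent; f ≈ 0.0183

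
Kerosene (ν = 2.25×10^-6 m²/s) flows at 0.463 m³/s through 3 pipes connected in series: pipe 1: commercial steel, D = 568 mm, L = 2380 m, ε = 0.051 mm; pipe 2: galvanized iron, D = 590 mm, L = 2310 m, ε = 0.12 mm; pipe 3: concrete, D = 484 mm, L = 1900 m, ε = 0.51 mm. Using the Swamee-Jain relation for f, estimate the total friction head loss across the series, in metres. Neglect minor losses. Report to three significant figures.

Pipe 1: V = 1.827 m/s, Re = 4.61×10^5, ε/D = 8.98×10^-5, f = 0.01449, h_1 = f(L/D)V²/2g = 10.33 m
Pipe 2: V = 1.694 m/s, Re = 4.44×10^5, ε/D = 2.03×10^-4, f = 0.01571, h_2 = f(L/D)V²/2g = 8.989 m
Pipe 3: V = 2.517 m/s, Re = 5.41×10^5, ε/D = 0.00105, f = 0.02054, h_3 = f(L/D)V²/2g = 26.03 m
Series → Q common, losses add: H = Σh = 45.34 m

H ≈ 45.3 m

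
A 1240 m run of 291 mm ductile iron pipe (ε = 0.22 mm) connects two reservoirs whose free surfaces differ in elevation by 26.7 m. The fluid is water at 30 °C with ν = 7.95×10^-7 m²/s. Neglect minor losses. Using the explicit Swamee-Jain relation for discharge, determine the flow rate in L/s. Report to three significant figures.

Q ≈ 170 L/s

Swamee-Jain (Type II): Q = -0.965·√(gD⁵h_f/L)·ln[ε/(3.7D) + √(3.17ν²L/(gD³h_f))]
√(gD⁵h_f/L) = √(9.81·0.291⁵·26.7/1240) = 0.02099
ε/(3.7D) = 2.04×10^-4; √(3.17ν²L/(gD³h_f)) = 1.96×10^-5
Q = -0.965·0.02099·ln(2.239×10^-4) = 0.1703 m³/s
Check: V = 2.56 m/s, Re = 9.37×10^5, f = 0.01886, h_f = 26.8 m ≈ 26.7 m ✓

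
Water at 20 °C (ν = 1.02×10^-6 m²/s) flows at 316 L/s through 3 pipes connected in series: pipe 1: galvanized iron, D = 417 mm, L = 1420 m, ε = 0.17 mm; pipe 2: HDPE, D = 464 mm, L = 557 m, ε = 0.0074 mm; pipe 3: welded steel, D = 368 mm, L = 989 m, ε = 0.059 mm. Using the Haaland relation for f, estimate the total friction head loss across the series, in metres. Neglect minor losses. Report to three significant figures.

H ≈ 35.0 m

Pipe 1: V = 2.314 m/s, Re = 9.46×10^5, ε/D = 4.08×10^-4, f = 0.01653, h_1 = f(L/D)V²/2g = 15.36 m
Pipe 2: V = 1.869 m/s, Re = 8.50×10^5, ε/D = 1.59×10^-5, f = 0.01217, h_2 = f(L/D)V²/2g = 2.601 m
Pipe 3: V = 2.971 m/s, Re = 1.07×10^6, ε/D = 1.60×10^-4, f = 0.01408, h_3 = f(L/D)V²/2g = 17.02 m
Series → Q common, losses add: H = Σh = 34.98 m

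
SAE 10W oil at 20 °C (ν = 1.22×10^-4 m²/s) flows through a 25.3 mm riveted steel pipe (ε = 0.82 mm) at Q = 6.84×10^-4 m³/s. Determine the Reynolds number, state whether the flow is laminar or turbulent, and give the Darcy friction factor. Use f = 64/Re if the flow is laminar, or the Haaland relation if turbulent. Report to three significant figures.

Re ≈ 282; laminar; f = 64/Re ≈ 0.227

V = 4Q/(πD²) = 1.361 m/s
Re = VD/ν = 1.361·0.0253/1.22×10^-4 = 282
Re < 2300 → laminar → f = 64/Re = 0.2268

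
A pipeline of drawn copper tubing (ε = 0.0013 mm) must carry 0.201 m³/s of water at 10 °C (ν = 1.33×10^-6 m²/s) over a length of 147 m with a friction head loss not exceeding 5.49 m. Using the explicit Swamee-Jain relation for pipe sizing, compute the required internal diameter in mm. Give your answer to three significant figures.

Swamee-Jain (Type III): D = 0.66·[ε^1.25·(LQ²/(gh_f))^4.75 + ν·Q^9.4·(L/(gh_f))^5.2]^0.04
LQ²/(gh_f) = 0.1103; L/(gh_f) = 2.729
Term 1 = ε^1.25·(…)^4.75 = 1.24×10^-12; Term 2 = ν·Q^9.4·(…)^5.2 = 6.94×10^-11
D = 0.66·(1.24×10^-12 + 6.94×10^-11)^0.04 = 0.2591 m = 259 mm
Check: V = 3.81 m/s, Re = 7.43×10^5, f = 0.01232, h_f = 5.17 m ≈ 5.49 m ✓

D ≈ 259 mm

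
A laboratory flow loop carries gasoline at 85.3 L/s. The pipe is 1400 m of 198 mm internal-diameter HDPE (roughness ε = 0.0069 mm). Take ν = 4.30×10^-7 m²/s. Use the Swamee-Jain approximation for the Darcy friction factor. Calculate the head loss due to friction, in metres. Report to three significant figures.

V = 4Q/(πD²) = 4·0.0853/(π·0.198²) = 2.770 m/s
Re = VD/ν = 2.770·0.198/4.30×10^-7 = 1.28×10^6 → turbulent
ε/D = 0.0069/198 = 3.48×10^-5
Swamee-Jain: f = 0.01204
h_f = f(L/D)V²/(2g) = 0.01204·(1400/0.198)·2.770²/(2·9.81) = 33.31 m

h_f ≈ 33.3 m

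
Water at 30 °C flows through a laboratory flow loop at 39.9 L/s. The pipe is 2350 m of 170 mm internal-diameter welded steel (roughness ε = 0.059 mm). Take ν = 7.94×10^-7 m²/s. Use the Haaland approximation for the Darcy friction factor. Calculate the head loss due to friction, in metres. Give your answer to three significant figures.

h_f ≈ 36.6 m

V = 4Q/(πD²) = 4·0.0399/(π·0.170²) = 1.758 m/s
Re = VD/ν = 1.758·0.170/7.94×10^-7 = 3.76×10^5 → turbulent
ε/D = 0.059/170 = 3.47×10^-4
Haaland: f = 0.01683
h_f = f(L/D)V²/(2g) = 0.01683·(2350/0.170)·1.758²/(2·9.81) = 36.64 m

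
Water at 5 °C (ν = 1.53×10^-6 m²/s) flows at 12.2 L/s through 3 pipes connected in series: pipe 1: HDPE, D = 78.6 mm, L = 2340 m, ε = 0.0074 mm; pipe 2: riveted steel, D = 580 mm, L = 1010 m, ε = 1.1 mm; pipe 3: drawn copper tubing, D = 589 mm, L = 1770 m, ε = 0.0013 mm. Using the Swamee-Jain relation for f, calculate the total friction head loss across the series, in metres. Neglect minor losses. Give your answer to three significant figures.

H ≈ 169 m

Pipe 1: V = 2.514 m/s, Re = 1.29×10^5, ε/D = 9.41×10^-5, f = 0.01758, h_1 = f(L/D)V²/2g = 168.7 m
Pipe 2: V = 0.04618 m/s, Re = 1.75×10^4, ε/D = 0.00190, f = 0.03059, h_2 = f(L/D)V²/2g = 0.005788 m
Pipe 3: V = 0.04478 m/s, Re = 1.72×10^4, ε/D = 2.21×10^-6, f = 0.02681, h_3 = f(L/D)V²/2g = 0.008233 m
Series → Q common, losses add: H = Σh = 168.7 m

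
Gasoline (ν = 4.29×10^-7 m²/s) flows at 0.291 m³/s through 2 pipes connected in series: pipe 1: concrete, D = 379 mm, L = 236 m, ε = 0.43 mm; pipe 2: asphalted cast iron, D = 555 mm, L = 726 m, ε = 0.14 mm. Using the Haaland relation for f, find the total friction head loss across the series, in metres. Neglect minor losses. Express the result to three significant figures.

H ≈ 5.75 m

Pipe 1: V = 2.579 m/s, Re = 2.28×10^6, ε/D = 0.00113, f = 0.02040, h_1 = f(L/D)V²/2g = 4.308 m
Pipe 2: V = 1.203 m/s, Re = 1.56×10^6, ε/D = 2.52×10^-4, f = 0.01491, h_2 = f(L/D)V²/2g = 1.438 m
Series → Q common, losses add: H = Σh = 5.746 m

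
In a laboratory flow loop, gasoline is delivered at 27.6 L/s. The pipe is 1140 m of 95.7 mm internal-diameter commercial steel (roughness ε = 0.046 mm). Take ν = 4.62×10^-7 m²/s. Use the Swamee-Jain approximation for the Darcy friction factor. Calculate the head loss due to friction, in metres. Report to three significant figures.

h_f ≈ 155 m

V = 4Q/(πD²) = 4·0.0276/(π·0.0957²) = 3.837 m/s
Re = VD/ν = 3.837·0.0957/4.62×10^-7 = 7.95×10^5 → turbulent
ε/D = 0.046/95.7 = 4.81×10^-4
Swamee-Jain: f = 0.01730
h_f = f(L/D)V²/(2g) = 0.01730·(1140/0.0957)·3.837²/(2·9.81) = 154.7 m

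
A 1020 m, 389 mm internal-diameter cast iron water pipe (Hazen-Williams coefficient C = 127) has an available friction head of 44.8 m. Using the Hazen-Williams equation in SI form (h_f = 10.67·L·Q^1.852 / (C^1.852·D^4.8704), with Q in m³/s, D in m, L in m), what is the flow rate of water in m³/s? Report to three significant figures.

Q ≈ 0.546 m³/s

Rearranging: Q = [h_f·C^1.852·D^4.8704 / (10.67·L)]^(1/1.852)
Q = [44.8·127^1.852·0.389^4.8704 / (10.67·1020)]^0.540 = 0.5462 m³/s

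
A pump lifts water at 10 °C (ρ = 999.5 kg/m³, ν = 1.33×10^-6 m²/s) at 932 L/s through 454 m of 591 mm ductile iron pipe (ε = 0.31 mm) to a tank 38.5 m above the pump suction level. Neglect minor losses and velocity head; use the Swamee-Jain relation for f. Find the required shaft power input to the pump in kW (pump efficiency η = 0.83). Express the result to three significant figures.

V = 4Q/(πD²) = 3.397 m/s; Re = 1.51×10^6; ε/D = 5.25×10^-4; f = 0.01729
h_f = f(L/D)V²/2g = 7.814 m
Total head H = z + h_f = 38.5 + 7.814 = 46.31 m
P_hyd = ρgQH = 999.5·9.81·0.932·46.31 = 423.2 kW
P_shaft = P_hyd/η = 423.2/0.83 = 509.9 kW

P_shaft ≈ 510 kW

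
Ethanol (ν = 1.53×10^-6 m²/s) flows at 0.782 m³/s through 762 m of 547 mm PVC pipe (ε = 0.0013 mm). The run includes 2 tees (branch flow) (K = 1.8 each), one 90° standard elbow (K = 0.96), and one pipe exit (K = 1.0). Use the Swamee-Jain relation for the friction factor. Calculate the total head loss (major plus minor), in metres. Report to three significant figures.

H_L ≈ 12.1 m

V = 4Q/(πD²) = 3.328 m/s; V²/2g = 0.5644 m
Re = 1.19×10^6, ε/D = 2.38×10^-6 → f = 0.01134 (Swamee-Jain)
Major: h_f = f(L/D)·V²/2g = 0.01134·1393·0.5644 = 8.917 m
Minor: ΣK = 5.56; h_m = ΣK·V²/2g = 3.138 m
Total H_L = 8.917 + 3.138 = 12.06 m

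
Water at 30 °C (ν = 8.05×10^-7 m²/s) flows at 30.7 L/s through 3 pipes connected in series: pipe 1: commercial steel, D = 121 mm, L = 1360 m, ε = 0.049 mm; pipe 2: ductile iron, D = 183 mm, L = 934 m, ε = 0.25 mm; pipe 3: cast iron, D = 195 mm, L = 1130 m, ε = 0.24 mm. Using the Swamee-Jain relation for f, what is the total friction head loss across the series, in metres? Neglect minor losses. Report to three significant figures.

H ≈ 85.7 m

Pipe 1: V = 2.670 m/s, Re = 4.01×10^5, ε/D = 4.05×10^-4, f = 0.01739, h_1 = f(L/D)V²/2g = 70.99 m
Pipe 2: V = 1.167 m/s, Re = 2.65×10^5, ε/D = 0.00137, f = 0.02225, h_2 = f(L/D)V²/2g = 7.885 m
Pipe 3: V = 1.028 m/s, Re = 2.49×10^5, ε/D = 0.00123, f = 0.02182, h_3 = f(L/D)V²/2g = 6.811 m
Series → Q common, losses add: H = Σh = 85.69 m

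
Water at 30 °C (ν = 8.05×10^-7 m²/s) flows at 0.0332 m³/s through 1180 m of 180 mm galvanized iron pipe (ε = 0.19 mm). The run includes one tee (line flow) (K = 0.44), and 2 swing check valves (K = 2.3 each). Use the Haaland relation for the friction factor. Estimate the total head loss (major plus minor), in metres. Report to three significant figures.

H_L ≈ 12.3 m

V = 4Q/(πD²) = 1.305 m/s; V²/2g = 0.08676 m
Re = 2.92×10^5, ε/D = 0.00106 → f = 0.02078 (Haaland)
Major: h_f = f(L/D)·V²/2g = 0.02078·6556·0.08676 = 11.82 m
Minor: ΣK = 5.04; h_m = ΣK·V²/2g = 0.4373 m
Total H_L = 11.82 + 0.4373 = 12.25 m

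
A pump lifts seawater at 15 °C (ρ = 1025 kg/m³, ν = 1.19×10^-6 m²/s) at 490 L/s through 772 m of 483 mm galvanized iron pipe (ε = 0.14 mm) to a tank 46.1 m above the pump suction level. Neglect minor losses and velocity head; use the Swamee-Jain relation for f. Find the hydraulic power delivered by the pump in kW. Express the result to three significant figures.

P_hyd ≈ 272 kW

V = 4Q/(πD²) = 2.674 m/s; Re = 1.09×10^6; ε/D = 2.90×10^-4; f = 0.01561
h_f = f(L/D)V²/2g = 9.095 m
Total head H = z + h_f = 46.1 + 9.095 = 55.20 m
P_hyd = ρgQH = 1025·9.81·0.490·55.20 = 271.9 kW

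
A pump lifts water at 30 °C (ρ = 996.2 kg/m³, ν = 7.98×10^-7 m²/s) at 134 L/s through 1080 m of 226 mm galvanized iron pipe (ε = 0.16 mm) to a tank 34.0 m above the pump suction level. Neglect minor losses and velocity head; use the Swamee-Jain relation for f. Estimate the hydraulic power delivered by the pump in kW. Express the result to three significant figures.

P_hyd ≈ 111 kW

V = 4Q/(πD²) = 3.340 m/s; Re = 9.46×10^5; ε/D = 7.08×10^-4; f = 0.01859
h_f = f(L/D)V²/2g = 50.53 m
Total head H = z + h_f = 34.0 + 50.53 = 84.53 m
P_hyd = ρgQH = 996.2·9.81·0.134·84.53 = 110.7 kW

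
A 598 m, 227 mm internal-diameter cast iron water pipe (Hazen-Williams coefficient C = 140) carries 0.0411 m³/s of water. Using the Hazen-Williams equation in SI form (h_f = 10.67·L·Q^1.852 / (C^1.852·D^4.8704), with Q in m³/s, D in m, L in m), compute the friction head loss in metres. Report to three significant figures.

h_f ≈ 2.51 m

h_f = 10.67·598·0.0411^1.852 / (140^1.852·0.227^4.8704) = 2.509 m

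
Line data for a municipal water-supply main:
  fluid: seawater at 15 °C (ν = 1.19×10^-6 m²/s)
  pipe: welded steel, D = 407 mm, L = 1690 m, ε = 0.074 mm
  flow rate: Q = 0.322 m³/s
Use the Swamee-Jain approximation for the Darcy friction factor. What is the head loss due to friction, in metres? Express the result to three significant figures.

h_f ≈ 19.1 m

V = 4Q/(πD²) = 4·0.322/(π·0.407²) = 2.475 m/s
Re = VD/ν = 2.475·0.407/1.19×10^-6 = 8.46×10^5 → turbulent
ε/D = 0.074/407 = 1.82×10^-4
Swamee-Jain: f = 0.01472
h_f = f(L/D)V²/(2g) = 0.01472·(1690/0.407)·2.475²/(2·9.81) = 19.08 m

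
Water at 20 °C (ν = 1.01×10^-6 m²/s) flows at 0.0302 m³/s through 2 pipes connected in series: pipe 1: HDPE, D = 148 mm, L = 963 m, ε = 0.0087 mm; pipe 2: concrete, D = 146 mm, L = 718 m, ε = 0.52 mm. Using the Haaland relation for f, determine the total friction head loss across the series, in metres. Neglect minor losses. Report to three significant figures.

Pipe 1: V = 1.755 m/s, Re = 2.57×10^5, ε/D = 5.88×10^-5, f = 0.01523, h_1 = f(L/D)V²/2g = 15.57 m
Pipe 2: V = 1.804 m/s, Re = 2.61×10^5, ε/D = 0.00356, f = 0.02794, h_2 = f(L/D)V²/2g = 22.79 m
Series → Q common, losses add: H = Σh = 38.36 m

H ≈ 38.4 m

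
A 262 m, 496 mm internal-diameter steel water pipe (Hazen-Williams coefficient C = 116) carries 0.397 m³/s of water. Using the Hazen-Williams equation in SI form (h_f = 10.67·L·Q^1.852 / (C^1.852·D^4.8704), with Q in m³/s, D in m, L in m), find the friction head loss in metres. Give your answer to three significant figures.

h_f = 10.67·262·0.397^1.852 / (116^1.852·0.496^4.8704) = 2.308 m

h_f ≈ 2.31 m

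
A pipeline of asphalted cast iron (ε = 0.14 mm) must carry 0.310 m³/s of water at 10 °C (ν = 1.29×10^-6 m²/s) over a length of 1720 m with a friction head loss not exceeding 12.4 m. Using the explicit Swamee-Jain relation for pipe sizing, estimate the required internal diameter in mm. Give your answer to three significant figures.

Swamee-Jain (Type III): D = 0.66·[ε^1.25·(LQ²/(gh_f))^4.75 + ν·Q^9.4·(L/(gh_f))^5.2]^0.04
LQ²/(gh_f) = 1.359; L/(gh_f) = 14.14
Term 1 = ε^1.25·(…)^4.75 = 6.53×10^-5; Term 2 = ν·Q^9.4·(…)^5.2 = 2.05×10^-5
D = 0.66·(6.53×10^-5 + 2.05×10^-5)^0.04 = 0.4538 m = 454 mm
Check: V = 1.92 m/s, Re = 6.74×10^5, f = 0.01614, h_f = 11.5 m ≈ 12.4 m ✓

D ≈ 454 mm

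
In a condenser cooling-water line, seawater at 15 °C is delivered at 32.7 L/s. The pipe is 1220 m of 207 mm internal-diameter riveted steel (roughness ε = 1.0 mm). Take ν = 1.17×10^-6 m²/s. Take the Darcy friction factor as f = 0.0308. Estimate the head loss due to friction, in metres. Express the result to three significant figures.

h_f ≈ 8.74 m

V = 4Q/(πD²) = 4·0.0327/(π·0.207²) = 0.9717 m/s
h_f = f(L/D)V²/(2g) = 0.03080·(1220/0.207)·0.9717²/(2·9.81) = 8.735 m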